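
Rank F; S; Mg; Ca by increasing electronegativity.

Ca < Mg < S < F

F is in period 2, group 17; Mg is in period 3, group 2; S is in period 3, group 16; Ca is in period 4, group 2.
Atoms toward the upper right of the periodic table pull bonding electrons most strongly.
Neither a single period nor a single group — weigh both effects.
Mg > Ca: they share group 2; the group trend gives Mg the larger value.
S > Mg: both are in period 3; the period trend gives S the larger value.
F > S: relative to S, both the across-period and down-group shifts push F's electronegativity up.
For reference (Pauling): F 3.98, Mg 1.31, S 2.58, Ca 1.00.
So from lowest to highest: Ca < Mg < S < F.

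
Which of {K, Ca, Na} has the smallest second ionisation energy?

Ca

After 1 electron has been removed, what remains? K⁺ is the bare [Ar] core; Ca⁺ still has 1 valence electron; Na⁺ is the bare [Ne] core.
Pulling an electron out of a noble-gas core costs far more than removing a remaining valence electron, so K and Na sit at the high end of IE_2.
The numbers (kJ/mol): K 3052, Ca 1145, Na 4562.
Overall IE_2 order: Ca < K < Na.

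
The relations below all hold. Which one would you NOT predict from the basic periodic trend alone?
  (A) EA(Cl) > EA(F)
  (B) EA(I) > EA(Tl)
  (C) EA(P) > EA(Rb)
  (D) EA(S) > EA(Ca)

(A)

The general trend: electron affinity increases across a period and decreases down a group.
(A) Cl (period 3, group 17) vs F (period 2, group 17): the stated order contradicts the simple trend.
(B) I (period 5, group 17) vs Tl (period 6, group 13): the stated order agrees with the simple trend.
(C) P (period 3, group 15) vs Rb (period 5, group 1): the stated order agrees with the simple trend.
(D) S (period 3, group 16) vs Ca (period 4, group 2): the stated order agrees with the simple trend.
The exception is (A): F's small 2p subshell makes the incoming electron feel strong e⁻–e⁻ repulsion, so Cl actually releases more energy on gaining an electron.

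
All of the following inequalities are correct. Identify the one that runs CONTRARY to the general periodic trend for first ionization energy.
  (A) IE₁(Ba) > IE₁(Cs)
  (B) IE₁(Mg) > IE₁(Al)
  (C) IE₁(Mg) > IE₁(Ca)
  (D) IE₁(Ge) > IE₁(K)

(B)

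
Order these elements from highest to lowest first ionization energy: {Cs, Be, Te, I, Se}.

Be is in period 2, group 2; Se is in period 4, group 16; Te is in period 5, group 16; I is in period 5, group 17; Cs is in period 6, group 1.
Removing the outermost electron gets harder across a period and easier down a group.
Neither a single period nor a single group — weigh both effects.
Te > Cs: both effects reinforce here, so Te is clearly the higher of the two.
Be > Te: period and group pull opposite ways; the down-group shift dominates (900 vs 869 kJ/mol).
Se > Be: the two effects oppose for this pair; the across-period effect wins (941 vs 900 kJ/mol).
I > Se: the two effects oppose for this pair; the across-period effect wins (1008 vs 941 kJ/mol).
Tabulated first ionization energy (kJ/mol): Be 900, Se 941, Te 869, I 1008, Cs 376.
So from highest to lowest: I > Se > Be > Te > Cs.

I, Se, Be, Te, Cs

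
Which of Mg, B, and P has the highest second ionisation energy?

The second ionization energy removes an electron from the +1 ion. For each element: Mg⁺ still has 1 valence electron; B⁺ still has 2 valence electrons; P⁺ still has 4 valence electrons.
All are still removing valence electrons, so compare the +1 ions as you would atoms: IE_2 generally rises across a period (higher Z_eff) and falls down a group (larger shell), subject to the usual subshell exceptions.
Valence configurations: Mg⁺ [Ne]3s¹, B⁺ [He]2s², P⁺ [Ne]3s²3p².
Tabulated IE_2 (kJ/mol): Mg 1451, B 2427, P 1907.
Hence IE_2: Mg < P < B.

B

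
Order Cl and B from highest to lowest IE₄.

B, Cl

IE_4 is the cost of taking one more electron from the +3 cation: Cl³⁺ still has 4 valence electrons; B³⁺ is the bare [He] core.
Breaking into a closed-shell core is much more expensive than removing a leftover valence electron — B has the largest IE_4 here.
Approximate IE_4 values (kJ/mol): Cl 5159, B 25026.
Overall IE_4 order: Cl < B.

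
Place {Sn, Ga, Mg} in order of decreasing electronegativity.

Sn > Ga > Mg

Mg is in period 3, group 2; Ga is in period 4, group 13; Sn is in period 5, group 14.
Atoms toward the upper right of the periodic table pull bonding electrons most strongly.
A diagonal step moves right (one effect) and down (the opposite effect) at once.
Ga > Mg: the two effects oppose for this pair; the across-period effect wins (1.81 vs 1.31).
Sn > Ga: period and group pull opposite ways; the across-period shift dominates (1.96 vs 1.81).
Tabulated electronegativity (Pauling): Mg 1.31, Ga 1.81, Sn 1.96.
So from highest to lowest: Sn > Ga > Mg.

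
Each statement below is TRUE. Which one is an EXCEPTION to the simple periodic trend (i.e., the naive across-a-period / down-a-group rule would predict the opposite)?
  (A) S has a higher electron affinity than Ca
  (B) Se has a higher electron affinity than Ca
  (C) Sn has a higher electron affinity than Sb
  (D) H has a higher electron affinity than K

(C)

The general trend: electron affinity increases across a period and decreases down a group.
(A) S (period 3, group 16) vs Ca (period 4, group 2): the stated order agrees with the simple trend.
(B) Se (period 4, group 16) vs Ca (period 4, group 2): the stated order agrees with the simple trend.
(C) Sn (period 5, group 14) vs Sb (period 5, group 15): the stated order contradicts the simple trend.
(D) H (period 1, group 1) vs K (period 4, group 1): the stated order agrees with the simple trend.
The exception is (C): adding an electron to Sb's half-filled 5p³ is unfavourable, so Sn has the more exothermic EA.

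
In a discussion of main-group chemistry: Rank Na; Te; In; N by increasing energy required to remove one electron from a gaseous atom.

N is in period 2, group 15; Na is in period 3, group 1; In is in period 5, group 13; Te is in period 5, group 16.
First ionization energy rises across a period (greater Z_eff holds electrons more tightly) and falls down a group (valence electrons are farther from the nucleus).
These span different periods and groups, so the two trends combine.
In > Na: period and group pull opposite ways; the across-period shift dominates (558 vs 496 kJ/mol).
Te > In: Te lies to the right of In in period 5, so the across-period effect alone puts Te higher.
N > Te: period and group pull opposite ways; the down-group shift dominates (1402 vs 869 kJ/mol).
For reference (kJ/mol): N 1402, Na 496, In 558, Te 869.
So from lowest to highest: Na < In < Te < N.

Na < In < Te < N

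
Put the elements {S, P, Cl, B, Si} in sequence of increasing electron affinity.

B is in period 2, group 13; Si is in period 3, group 14; P is in period 3, group 15; S is in period 3, group 16; Cl is in period 3, group 17.
Electron affinity generally becomes more exothermic across a period toward the halogens and less exothermic down a group.
Neither a single period nor a single group — weigh both effects.
P > B: the two effects oppose for this pair; the across-period effect wins (72 vs 27 kJ/mol).
Si > P: this pair runs against the simple trend — see the exception note.
S > Si: S lies to the right of Si in period 3, so the across-period effect alone puts S higher.
Cl > S: both are in period 3; the period trend gives Cl the larger value.
Note the exception: Si has a higher electron affinity than P, contrary to the simple trend — adding an electron to P's half-filled 3p³ is unfavourable, so Si (3p²) has the more exothermic EA.
Tabulated electron affinity (kJ/mol): B 27, Si 134, P 72, S 200, Cl 349.
So from lowest to highest: B < P < Si < S < Cl.

B < P < Si < S < Cl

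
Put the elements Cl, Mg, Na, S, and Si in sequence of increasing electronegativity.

Na < Mg < Si < S < Cl

Na is in period 3, group 1; Mg is in period 3, group 2; Si is in period 3, group 14; S is in period 3, group 16; Cl is in period 3, group 17.
Atoms toward the upper right of the periodic table pull bonding electrons most strongly.
All lie in period 3, so electronegativity increases left to right.
So from lowest to highest: Na < Mg < Si < S < Cl.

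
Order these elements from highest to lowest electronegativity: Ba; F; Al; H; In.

F, H, In, Al, Ba

Electronegativity increases across a period and decreases down a group, tracking effective nuclear charge and atomic size.
Here both period and group differ, so the two effects have to be weighed against each other.
Al > Ba: relative to Ba, both the across-period and down-group shifts push Al's electronegativity up.
In > Al: this pair runs against the simple trend — see the exception note.
H > In: period and group pull opposite ways; the down-group shift dominates (2.20 vs 1.78).
F > H: the two effects oppose for this pair; the across-period effect wins (3.98 vs 2.20).
Note the exception: In has a higher electronegativity than Al, contrary to the simple trend — poor shielding by filled d (and f) subshells raises the heavier element's effective nuclear charge more than the simple down-group trend predicts.
For reference (Pauling): H 2.20, F 3.98, Al 1.61, In 1.78, Ba 0.89.
So from highest to lowest: F > H > In > Al > Ba.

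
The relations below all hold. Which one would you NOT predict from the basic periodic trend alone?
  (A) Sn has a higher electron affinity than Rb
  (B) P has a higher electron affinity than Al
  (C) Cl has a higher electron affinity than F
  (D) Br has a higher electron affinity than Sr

(C)

The general trend: electron affinity increases across a period and decreases down a group.
(A) Sn (period 5, group 14) vs Rb (period 5, group 1): the stated order agrees with the simple trend.
(B) P (period 3, group 15) vs Al (period 3, group 13): the stated order agrees with the simple trend.
(C) Cl (period 3, group 17) vs F (period 2, group 17): the stated order contradicts the simple trend.
(D) Br (period 4, group 17) vs Sr (period 5, group 2): the stated order agrees with the simple trend.
The exception is (C): F's small 2p subshell makes the incoming electron feel strong e⁻–e⁻ repulsion, so Cl actually releases more energy on gaining an electron.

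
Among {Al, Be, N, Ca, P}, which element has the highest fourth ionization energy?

Be

IE_4 is the cost of taking one more electron from the +3 cation: Al³⁺ is the bare [Ne] core; Be³⁺ is already 1 electron into the core; N³⁺ still has 2 valence electrons; Ca³⁺ is already 1 electron into the core; P³⁺ still has 2 valence electrons.
Usually core removal costs more than valence removal, but here the competition is close: a tightly held n=2 valence electron can cost more to remove than an n=3 core electron, so the actual values have to decide it.
Valence configurations: N³⁺ [He]2s², P³⁺ [Ne]3s².
Tabulated IE_4 (kJ/mol): Al 11577, Be 21007, N 7475, Ca 6491, P 4964.
Hence IE_4: P < Ca < N < Al < Be.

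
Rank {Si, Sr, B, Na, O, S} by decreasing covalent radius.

B is in period 2, group 13; O is in period 2, group 16; Na is in period 3, group 1; Si is in period 3, group 14; S is in period 3, group 16; Sr is in period 5, group 2.
Moving right in a period, electrons are added to the same shell under a stronger nuclear pull, so atoms get smaller; moving down, a new shell is opened and atoms get larger.
These span different periods and groups, so the two trends combine.
B > O: both are in period 2; the period trend gives B the larger value.
S > B: the two effects oppose for this pair; the down-group effect wins (103 vs 85 pm).
Si > S: Si lies to the left of S in period 3, so the across-period effect alone puts Si larger.
Na > Si: Na lies to the left of Si in period 3, so the across-period effect alone puts Na larger.
Sr > Na: the two effects oppose for this pair; the down-group effect wins (185 vs 155 pm).
Tabulated atomic radius (pm): B 85, O 63, Na 155, Si 116, S 103, Sr 185.
So from largest to smallest: Sr > Na > Si > S > B > O.

Sr, Na, Si, S, B, O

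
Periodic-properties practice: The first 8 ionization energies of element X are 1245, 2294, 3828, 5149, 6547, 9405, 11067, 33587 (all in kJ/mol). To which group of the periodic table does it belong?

Group 17

Look for the largest jump between consecutive ionization energies: IE8/IE7 ≈ 3.0, far larger than any earlier ratio.
That jump marks the point where a core electron is being removed. So the atom has 7 valence electrons.
A main-group element with 7 valence electrons is in group 17.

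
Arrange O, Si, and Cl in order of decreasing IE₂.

O > Cl > Si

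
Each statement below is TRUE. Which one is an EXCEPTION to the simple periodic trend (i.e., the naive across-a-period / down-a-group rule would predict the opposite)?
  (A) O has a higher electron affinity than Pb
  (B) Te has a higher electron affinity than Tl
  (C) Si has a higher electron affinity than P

(C)

The general trend: electron affinity increases across a period and decreases down a group.
(A) O (period 2, group 16) vs Pb (period 6, group 14): the stated order agrees with the simple trend.
(B) Te (period 5, group 16) vs Tl (period 6, group 13): the stated order agrees with the simple trend.
(C) Si (period 3, group 14) vs P (period 3, group 15): the stated order contradicts the simple trend.
The exception is (C): adding an electron to P's half-filled 3p³ is unfavourable, so Si (3p²) has the more exothermic EA.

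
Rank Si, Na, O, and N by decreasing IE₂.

The second ionization energy removes an electron from the +1 ion. For each element: Si⁺ still has 3 valence electrons; Na⁺ is the bare [Ne] core; O⁺ still has 5 valence electrons; N⁺ still has 4 valence electrons.
Breaking into a closed-shell core is much more expensive than removing a leftover valence electron — Na has the largest IE_2 here.
Valence configurations: Si⁺ [Ne]3s²3p¹, O⁺ [He]2s²2p³, N⁺ [He]2s²2p².
Approximate IE_2 values (kJ/mol): Si 1577, Na 4562, O 3388, N 2856.
Hence IE_2: Si < N < O < Na.

Na > O > N > Si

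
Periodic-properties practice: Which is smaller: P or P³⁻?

Forming P³⁻ adds 3 electrons to P. More electron–electron repulsion in the same shell, with unchanged nuclear charge, lets the cloud expand.
An anion is larger than its parent atom: P³⁻ > P.

P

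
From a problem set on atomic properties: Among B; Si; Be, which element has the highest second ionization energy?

The second ionization energy removes an electron from the +1 ion. For each element: B⁺ still has 2 valence electrons; Si⁺ still has 3 valence electrons; Be⁺ still has 1 valence electron.
All are still removing valence electrons, so compare the +1 ions as you would atoms: IE_2 generally rises across a period (higher Z_eff) and falls down a group (larger shell), subject to the usual subshell exceptions.
Valence configurations: B⁺ [He]2s², Si⁺ [Ne]3s²3p¹, Be⁺ [He]2s¹.
The numbers (kJ/mol): B 2427, Si 1577, Be 1757.
Hence IE_2: Si < Be < B.

B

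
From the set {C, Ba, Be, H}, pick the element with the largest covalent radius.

H is in period 1, group 1; Be is in period 2, group 2; C is in period 2, group 14; Ba is in period 6, group 2.
Across a period the added protons contract the valence shell; down a group each new principal shell makes the atom larger.
Neither a single period nor a single group — weigh both effects.
C > H: the two effects oppose for this pair; the down-group effect wins (75 vs 32 pm).
Be > C: both are in period 2; the period trend gives Be the larger value.
Ba > Be: Ba sits below Be in group 2, so the down-group effect alone puts Ba larger.
For reference (pm): H 32, Be 102, C 75, Ba 196.
The largest covalent radius among these belongs to Ba.

Ba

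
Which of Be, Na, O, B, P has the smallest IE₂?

Be

Consider each +1 ion: Be⁺ still has 1 valence electron; Na⁺ is the bare [Ne] core; O⁺ still has 5 valence electrons; B⁺ still has 2 valence electrons; P⁺ still has 4 valence electrons.
Core electrons are held far more tightly than valence electrons, so Na tops the IE_2 order.
Valence configurations: Be⁺ [He]2s¹, O⁺ [He]2s²2p³, B⁺ [He]2s², P⁺ [Ne]3s²3p².
Approximate IE_2 values (kJ/mol): Be 1757, Na 4562, O 3388, B 2427, P 1907.
So the second ionization energies run Be < P < B < O < Na.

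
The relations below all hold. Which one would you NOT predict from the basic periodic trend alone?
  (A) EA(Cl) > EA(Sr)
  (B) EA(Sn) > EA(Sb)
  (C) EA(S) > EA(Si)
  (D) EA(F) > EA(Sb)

(B)

The general trend: electron affinity increases across a period and decreases down a group.
(A) Cl (period 3, group 17) vs Sr (period 5, group 2): the stated order agrees with the simple trend.
(B) Sn (period 5, group 14) vs Sb (period 5, group 15): the stated order contradicts the simple trend.
(C) S (period 3, group 16) vs Si (period 3, group 14): the stated order agrees with the simple trend.
(D) F (period 2, group 17) vs Sb (period 5, group 15): the stated order agrees with the simple trend.
The exception is (B): adding an electron to Sb's half-filled 5p³ is unfavourable, so Sn has the more exothermic EA.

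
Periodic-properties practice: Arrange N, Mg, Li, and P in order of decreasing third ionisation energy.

Li > Mg > N > P

After 2 electrons have been removed, what remains? N²⁺ still has 3 valence electrons; Mg²⁺ is the bare [Ne] core; Li²⁺ is already 1 electron into the core; P²⁺ still has 3 valence electrons.
Pulling an electron out of a noble-gas core costs far more than removing a remaining valence electron, so Mg and Li sit at the high end of IE_3.
Valence configurations: N²⁺ [He]2s²2p¹, P²⁺ [Ne]3s²3p¹.
Tabulated IE_3 (kJ/mol): N 4578, Mg 7733, Li 11815, P 2914.
Hence IE_3: P < N < Mg < Li.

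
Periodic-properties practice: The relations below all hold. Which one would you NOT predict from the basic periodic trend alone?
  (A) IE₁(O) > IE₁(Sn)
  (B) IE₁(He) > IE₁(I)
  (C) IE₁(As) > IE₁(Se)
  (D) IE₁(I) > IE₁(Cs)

(C)

The general trend: first ionization energy increases across a period and decreases down a group.
(A) O (period 2, group 16) vs Sn (period 5, group 14): the stated order agrees with the simple trend.
(B) He (period 1, group 18) vs I (period 5, group 17): the stated order agrees with the simple trend.
(C) As (period 4, group 15) vs Se (period 4, group 16): the stated order contradicts the simple trend.
(D) I (period 5, group 17) vs Cs (period 6, group 1): the stated order agrees with the simple trend.
The exception is (C): Se (4p⁴) ionizes more easily than half-filled As (4p³).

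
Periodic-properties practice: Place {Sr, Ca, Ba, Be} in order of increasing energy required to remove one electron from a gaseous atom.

Across a period the outer electron is held more tightly (higher IE₁); down a group it sits in a higher shell, more shielded, and comes off more easily.
All are in group 2, so first ionization energy increases up the group.
So from lowest to highest: Ba < Sr < Ca < Be.

Ba, Sr, Ca, Be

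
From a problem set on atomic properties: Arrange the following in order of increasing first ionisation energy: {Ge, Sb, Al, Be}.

Al < Ge < Sb < Be

Be is in period 2, group 2; Al is in period 3, group 13; Ge is in period 4, group 14; Sb is in period 5, group 15.
IE₁ increases left→right with effective nuclear charge and decreases top→bottom as the valence shell moves farther out.
A diagonal step moves right (one effect) and down (the opposite effect) at once.
Ge > Al: the two effects oppose for this pair; the across-period effect wins (762 vs 578 kJ/mol).
Sb > Ge: period and group pull opposite ways; the across-period shift dominates (831 vs 762 kJ/mol).
Be > Sb: the two effects oppose for this pair; the down-group effect wins (900 vs 831 kJ/mol).
For reference (kJ/mol): Be 900, Al 578, Ge 762, Sb 831.
So from lowest to highest: Al < Ge < Sb < Be.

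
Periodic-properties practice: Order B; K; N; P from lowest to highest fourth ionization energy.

After 3 electrons have been removed, what remains? B³⁺ is the bare [He] core; K³⁺ is already 2 electrons into the core; N³⁺ still has 2 valence electrons; P³⁺ still has 2 valence electrons.
Usually core removal costs more than valence removal, but here the competition is close: a tightly held n=2 valence electron can cost more to remove than an n=3 core electron, so the actual values have to decide it.
Valence configurations: N³⁺ [He]2s², P³⁺ [Ne]3s².
Approximate IE_4 values (kJ/mol): B 25026, K 5877, N 7475, P 4964.
So the fourth ionization energies run P < K < N < B.

P, K, N, B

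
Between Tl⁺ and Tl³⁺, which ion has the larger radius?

Tl⁺

Both ions have Z = 81 protons, but Tl³⁺ has lost more electrons, so its remaining electrons feel a larger effective nuclear charge per electron and are pulled in more tightly.
Higher positive charge → smaller ion, so Tl⁺ > Tl³⁺.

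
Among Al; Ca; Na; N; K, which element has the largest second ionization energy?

After 1 electron has been removed, what remains? Al⁺ still has 2 valence electrons; Ca⁺ still has 1 valence electron; Na⁺ is the bare [Ne] core; N⁺ still has 4 valence electrons; K⁺ is the bare [Ar] core.
Pulling an electron out of a noble-gas core costs far more than removing a remaining valence electron, so K and Na sit at the high end of IE_2.
Valence configurations: Al⁺ [Ne]3s², Ca⁺ [Ar]4s¹, N⁺ [He]2s²2p².
The numbers (kJ/mol): Al 1817, Ca 1145, Na 4562, N 2856, K 3052.
Putting it together, IE_2: Ca < Al < N < K < Na.

Na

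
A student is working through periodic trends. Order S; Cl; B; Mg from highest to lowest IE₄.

After 3 electrons have been removed, what remains? S³⁺ still has 3 valence electrons; Cl³⁺ still has 4 valence electrons; B³⁺ is the bare [He] core; Mg³⁺ is already 1 electron into the core.
Breaking into a closed-shell core is much more expensive than removing a leftover valence electron — Mg and B have the largest IE_4 here.
Valence configurations: S³⁺ [Ne]3s²3p¹, Cl³⁺ [Ne]3s²3p².
The numbers (kJ/mol): S 4556, Cl 5159, B 25026, Mg 10543.
So the fourth ionization energies run S < Cl < Mg < B.

B, Mg, Cl, S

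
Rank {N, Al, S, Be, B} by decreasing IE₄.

B > Be > Al > N > S

The fourth ionization energy removes an electron from the +3 ion. For each element: N³⁺ still has 2 valence electrons; Al³⁺ is the bare [Ne] core; S³⁺ still has 3 valence electrons; Be³⁺ is already 1 electron into the core; B³⁺ is the bare [He] core.
Core electrons are held far more tightly than valence electrons, so Al, Be and B top the IE_4 order.
Valence configurations: N³⁺ [He]2s², S³⁺ [Ne]3s²3p¹.
The numbers (kJ/mol): N 7475, Al 11577, S 4556, Be 21007, B 25026.
So the fourth ionization energies run S < N < Al < Be < B.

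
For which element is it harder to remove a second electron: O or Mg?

O

The second ionization energy removes an electron from the +1 ion. For each element: O⁺ still has 5 valence electrons; Mg⁺ still has 1 valence electron.
All are still removing valence electrons, so compare the +1 ions as you would atoms: IE_2 generally rises across a period (higher Z_eff) and falls down a group (larger shell), subject to the usual subshell exceptions.
Valence configurations: O⁺ [He]2s²2p³, Mg⁺ [Ne]3s¹.
Tabulated IE_2 (kJ/mol): O 3388, Mg 1451.
Putting it together, IE_2: Mg < O.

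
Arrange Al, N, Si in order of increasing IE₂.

Si, Al, N

After 1 electron has been removed, what remains? Al⁺ still has 2 valence electrons; N⁺ still has 4 valence electrons; Si⁺ still has 3 valence electrons.
All are still removing valence electrons, so compare the +1 ions as you would atoms: IE_2 generally rises across a period (higher Z_eff) and falls down a group (larger shell), subject to the usual subshell exceptions.
Valence configurations: Al⁺ [Ne]3s², N⁺ [He]2s²2p², Si⁺ [Ne]3s²3p¹.
Si⁺ loses a lone 3p electron whereas Al⁺ must break into a filled 3s² pair, so IE_2(Al) > IE_2(Si) even though Si has the higher nuclear charge.
Approximate IE_2 values (kJ/mol): Al 1817, N 2856, Si 1577.
So the second ionization energies run Si < Al < N.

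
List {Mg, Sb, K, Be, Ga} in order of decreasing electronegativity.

Sb, Ga, Be, Mg, K

Be is in period 2, group 2; Mg is in period 3, group 2; K is in period 4, group 1; Ga is in period 4, group 13; Sb is in period 5, group 15.
Electronegativity increases across a period and decreases down a group, tracking effective nuclear charge and atomic size.
These span different periods and groups, so the two trends combine.
Mg > K: relative to K, both the across-period and down-group shifts push Mg's electronegativity up.
Be > Mg: they share group 2; the group trend gives Be the larger value.
Ga > Be: the two effects oppose for this pair; the across-period effect wins (1.81 vs 1.57).
Sb > Ga: period and group pull opposite ways; the across-period shift dominates (2.05 vs 1.81).
Tabulated electronegativity (Pauling): Be 1.57, Mg 1.31, K 0.82, Ga 1.81, Sb 2.05.
So from highest to lowest: Sb > Ga > Be > Mg > K.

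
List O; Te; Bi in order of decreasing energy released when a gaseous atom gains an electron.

O is in period 2, group 16; Te is in period 5, group 16; Bi is in period 6, group 15.
Electron affinity generally becomes more exothermic across a period toward the halogens and less exothermic down a group.
These span different periods and groups, so the two trends combine.
O > Bi: relative to Bi, both the across-period and down-group shifts push O's electron affinity up.
Te > O: this pair runs against the simple trend — see the exception note.
Note the exception: Te has a higher electron affinity than O, contrary to the simple trend — O's compact 2p subshell gives strong electron–electron repulsion on the added electron.
For reference (kJ/mol): O 141, Te 190, Bi 91.
So from highest to lowest: Te > O > Bi.

Te > O > Bi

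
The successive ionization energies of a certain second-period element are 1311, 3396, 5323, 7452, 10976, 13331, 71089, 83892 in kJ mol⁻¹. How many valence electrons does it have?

6

Look for the largest jump between consecutive ionization energies: IE7/IE6 ≈ 5.3, far larger than any earlier ratio.
That jump marks the point where a core electron is being removed. So the atom has 6 valence electrons.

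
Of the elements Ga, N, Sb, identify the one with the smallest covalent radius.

N is in period 2, group 15; Ga is in period 4, group 13; Sb is in period 5, group 15.
Moving right in a period, electrons are added to the same shell under a stronger nuclear pull, so atoms get smaller; moving down, a new shell is opened and atoms get larger.
Here both period and group differ, so the two effects have to be weighed against each other.
Ga > N: both effects reinforce here, so Ga is clearly the larger of the two.
Sb > Ga: period and group pull opposite ways; the down-group shift dominates (140 vs 124 pm).
Tabulated atomic radius (pm): N 71, Ga 124, Sb 140.
The smallest covalent radius among these belongs to N.

N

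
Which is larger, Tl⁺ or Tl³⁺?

Tl⁺

Both ions have Z = 81 protons, but Tl³⁺ has lost more electrons, so its remaining electrons feel a larger effective nuclear charge per electron and are pulled in more tightly.
Higher positive charge → smaller ion, so Tl⁺ > Tl³⁺.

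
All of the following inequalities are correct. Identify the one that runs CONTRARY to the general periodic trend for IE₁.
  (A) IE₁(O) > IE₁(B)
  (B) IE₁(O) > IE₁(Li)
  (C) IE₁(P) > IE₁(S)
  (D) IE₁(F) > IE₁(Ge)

The general trend: IE₁ increases across a period and decreases down a group.
(A) O (period 2, group 16) vs B (period 2, group 13): the stated order agrees with the simple trend.
(B) O (period 2, group 16) vs Li (period 2, group 1): the stated order agrees with the simple trend.
(C) P (period 3, group 15) vs S (period 3, group 16): the stated order contradicts the simple trend.
(D) F (period 2, group 17) vs Ge (period 4, group 14): the stated order agrees with the simple trend.
The exception is (C): S (3p⁴) ionizes more easily than half-filled P (3p³) because the paired 3p electron in S is pushed out by e⁻–e⁻ repulsion.

(C)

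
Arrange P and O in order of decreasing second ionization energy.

O, P

The second ionization energy removes an electron from the +1 ion. For each element: P⁺ still has 4 valence electrons; O⁺ still has 5 valence electrons.
All are still removing valence electrons, so compare the +1 ions as you would atoms: IE_2 generally rises across a period (higher Z_eff) and falls down a group (larger shell), subject to the usual subshell exceptions.
Valence configurations: P⁺ [Ne]3s²3p², O⁺ [He]2s²2p³.
The numbers (kJ/mol): P 1907, O 3388.
So the second ionization energies run P < O.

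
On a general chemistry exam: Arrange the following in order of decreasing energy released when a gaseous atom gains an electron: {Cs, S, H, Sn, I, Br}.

H is in period 1, group 1; S is in period 3, group 16; Br is in period 4, group 17; Sn is in period 5, group 14; I is in period 5, group 17; Cs is in period 6, group 1.
EA tends to increase across a period and decrease down a group, though the pattern is less regular than for IE or radius.
These span different periods and groups, so the two trends combine.
H > Cs: H sits above Cs in group 1, so the down-group effect alone puts H higher.
Sn > H: period and group pull opposite ways; the across-period shift dominates (107 vs 73 kJ/mol).
S > Sn: relative to Sn, both the across-period and down-group shifts push S's electron affinity up.
I > S: period and group pull opposite ways; the across-period shift dominates (295 vs 200 kJ/mol).
Br > I: they share group 17; the group trend gives Br the larger value.
For reference (kJ/mol): H 73, S 200, Br 325, Sn 107, I 295, Cs 46.
So from highest to lowest: Br > I > S > Sn > H > Cs.

Br > I > S > Sn > H > Cs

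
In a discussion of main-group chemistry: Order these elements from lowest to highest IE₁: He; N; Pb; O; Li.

Li, Pb, O, N, He

First ionization energy rises across a period (greater Z_eff holds electrons more tightly) and falls down a group (valence electrons are farther from the nucleus).
Here both period and group differ, so the two effects have to be weighed against each other.
Pb > Li: the two effects oppose for this pair; the across-period effect wins (716 vs 520 kJ/mol).
O > Pb: relative to Pb, both the across-period and down-group shifts push O's first ionization energy up.
N > O: this pair runs against the simple trend — see the exception note.
He > N: both effects reinforce here, so He is clearly the higher of the two.
Note the exception: N has a higher first ionization energy than O, contrary to the simple trend — pairing an electron in O's 2p⁴ costs repulsion energy, so O ionizes more easily than half-filled N (2p³).
Tabulated first ionization energy (kJ/mol): He 2372, Li 520, N 1402, O 1314, Pb 716.
So from lowest to highest: Li < Pb < O < N < He.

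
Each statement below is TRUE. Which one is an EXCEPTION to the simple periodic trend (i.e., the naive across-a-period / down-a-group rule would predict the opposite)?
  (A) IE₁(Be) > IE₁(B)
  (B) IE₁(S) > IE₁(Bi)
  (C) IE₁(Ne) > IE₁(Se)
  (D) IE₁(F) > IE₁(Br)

(A)

The general trend: first ionization energy increases across a period and decreases down a group.
(A) Be (period 2, group 2) vs B (period 2, group 13): the stated order contradicts the simple trend.
(B) S (period 3, group 16) vs Bi (period 6, group 15): the stated order agrees with the simple trend.
(C) Ne (period 2, group 18) vs Se (period 4, group 16): the stated order agrees with the simple trend.
(D) F (period 2, group 17) vs Br (period 4, group 17): the stated order agrees with the simple trend.
The exception is (A): removing B's lone 2p electron is easier than breaking Be's filled 2s².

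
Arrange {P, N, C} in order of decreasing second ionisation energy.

Consider each +1 ion: P⁺ still has 4 valence electrons; N⁺ still has 4 valence electrons; C⁺ still has 3 valence electrons.
All are still removing valence electrons, so compare the +1 ions as you would atoms: IE_2 generally rises across a period (higher Z_eff) and falls down a group (larger shell), subject to the usual subshell exceptions.
Valence configurations: P⁺ [Ne]3s²3p², N⁺ [He]2s²2p², C⁺ [He]2s²2p¹.
Tabulated IE_2 (kJ/mol): P 1907, N 2856, C 2353.
Putting it together, IE_2: P < C < N.

N, C, P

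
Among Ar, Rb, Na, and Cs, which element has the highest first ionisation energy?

First ionization energy rises across a period (greater Z_eff holds electrons more tightly) and falls down a group (valence electrons are farther from the nucleus).
These span different periods and groups, so the two trends combine.
Rb > Cs: they share group 1; the group trend gives Rb the larger value.
Na > Rb: they share group 1; the group trend gives Na the larger value.
Ar > Na: Ar lies to the right of Na in period 3, so the across-period effect alone puts Ar higher.
For reference (kJ/mol): Na 496, Ar 1521, Rb 403, Cs 376.
The highest first ionisation energy among these belongs to Ar.

Ar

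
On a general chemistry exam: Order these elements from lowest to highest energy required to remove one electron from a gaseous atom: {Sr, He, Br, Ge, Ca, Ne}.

Sr < Ca < Ge < Br < Ne < He

He is in period 1, group 18; Ne is in period 2, group 18; Ca is in period 4, group 2; Ge is in period 4, group 14; Br is in period 4, group 17; Sr is in period 5, group 2.
Across a period the outer electron is held more tightly (higher IE₁); down a group it sits in a higher shell, more shielded, and comes off more easily.
Here both period and group differ, so the two effects have to be weighed against each other.
Ca > Sr: they share group 2; the group trend gives Ca the larger value.
Ge > Ca: both are in period 4; the period trend gives Ge the larger value.
Br > Ge: Br lies to the right of Ge in period 4, so the across-period effect alone puts Br higher.
Ne > Br: relative to Br, both the across-period and down-group shifts push Ne's first ionization energy up.
He > Ne: He sits above Ne in group 18, so the down-group effect alone puts He higher.
Approximate values (kJ/mol): He 2372, Ne 2081, Ca 590, Ge 762, Br 1140, Sr 550.
So from lowest to highest: Sr < Ca < Ge < Br < Ne < He.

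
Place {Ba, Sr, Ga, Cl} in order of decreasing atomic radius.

Radius decreases left→right (rising Z_eff, same n) and increases top→bottom (higher n).
These span different periods and groups, so the two trends combine.
Ga > Cl: both effects reinforce here, so Ga is clearly the larger of the two.
Sr > Ga: both effects reinforce here, so Sr is clearly the larger of the two.
Ba > Sr: Ba sits below Sr in group 2, so the down-group effect alone puts Ba larger.
For reference (pm): Cl 99, Ga 124, Sr 185, Ba 196.
So from largest to smallest: Ba > Sr > Ga > Cl.

Ba > Sr > Ga > Cl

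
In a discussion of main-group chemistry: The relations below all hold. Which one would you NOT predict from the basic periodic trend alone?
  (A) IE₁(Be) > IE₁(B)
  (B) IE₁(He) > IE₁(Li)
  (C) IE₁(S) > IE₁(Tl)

The general trend: first ionisation energy increases across a period and decreases down a group.
(A) Be (period 2, group 2) vs B (period 2, group 13): the stated order contradicts the simple trend.
(B) He (period 1, group 18) vs Li (period 2, group 1): the stated order agrees with the simple trend.
(C) S (period 3, group 16) vs Tl (period 6, group 13): the stated order agrees with the simple trend.
The exception is (A): removing B's lone 2p electron is easier than breaking Be's filled 2s².

(A)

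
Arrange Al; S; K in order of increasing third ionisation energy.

The third ionization energy removes an electron from the +2 ion. For each element: Al²⁺ still has 1 valence electron; S²⁺ still has 4 valence electrons; K²⁺ is already 1 electron into the core.
Pulling an electron out of a noble-gas core costs far more than removing a remaining valence electron, so K sits at the high end of IE_3.
Valence configurations: Al²⁺ [Ne]3s¹, S²⁺ [Ne]3s²3p².
The numbers (kJ/mol): Al 2745, S 3357, K 4420.
Putting it together, IE_3: Al < S < K.

Al < S < K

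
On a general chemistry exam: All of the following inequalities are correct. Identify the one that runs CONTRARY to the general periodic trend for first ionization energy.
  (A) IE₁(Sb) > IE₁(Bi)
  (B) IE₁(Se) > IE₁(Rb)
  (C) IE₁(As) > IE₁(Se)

The general trend: first ionization energy increases across a period and decreases down a group.
(A) Sb (period 5, group 15) vs Bi (period 6, group 15): the stated order agrees with the simple trend.
(B) Se (period 4, group 16) vs Rb (period 5, group 1): the stated order agrees with the simple trend.
(C) As (period 4, group 15) vs Se (period 4, group 16): the stated order contradicts the simple trend.
The exception is (C): Se (4p⁴) ionizes more easily than half-filled As (4p³).

(C)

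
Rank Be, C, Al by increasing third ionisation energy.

After 2 electrons have been removed, what remains? Be²⁺ is the bare [He] core; C²⁺ still has 2 valence electrons; Al²⁺ still has 1 valence electron.
Breaking into a closed-shell core is much more expensive than removing a leftover valence electron — Be has the largest IE_3 here.
Valence configurations: C²⁺ [He]2s², Al²⁺ [Ne]3s¹.
Tabulated IE_3 (kJ/mol): Be 14849, C 4620, Al 2745.
So the third ionization energies run Al < C < Be.

Al, C, Be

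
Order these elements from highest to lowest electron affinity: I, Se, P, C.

I > Se > C > P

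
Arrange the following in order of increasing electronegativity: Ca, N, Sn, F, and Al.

Ca, Al, Sn, N, F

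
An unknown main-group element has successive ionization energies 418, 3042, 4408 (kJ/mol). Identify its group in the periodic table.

Group 1

Look for the largest jump between consecutive ionization energies: IE2/IE1 ≈ 7.3, far larger than any earlier ratio.
That jump marks the point where a core electron is being removed. So the atom has 1 valence electron.
A main-group element with 1 valence electron is in group 1.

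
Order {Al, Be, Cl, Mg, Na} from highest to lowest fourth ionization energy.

After 3 electrons have been removed, what remains? Al³⁺ is the bare [Ne] core; Be³⁺ is already 1 electron into the core; Cl³⁺ still has 4 valence electrons; Mg³⁺ is already 1 electron into the core; Na³⁺ is already 2 electrons into the core.
Core electrons are held far more tightly than valence electrons, so Na, Mg, Al and Be top the IE_4 order.
The numbers (kJ/mol): Al 11577, Be 21007, Cl 5159, Mg 10543, Na 9543.
Hence IE_4: Cl < Na < Mg < Al < Be.

Be > Al > Mg > Na > Cl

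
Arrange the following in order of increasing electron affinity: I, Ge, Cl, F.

EA tends to increase across a period and decrease down a group, though the pattern is less regular than for IE or radius.
These span different periods and groups, so the two trends combine.
I > Ge: period and group pull opposite ways; the across-period shift dominates (295 vs 119 kJ/mol).
F > I: F sits above I in group 17, so the down-group effect alone puts F higher.
Cl > F: this pair runs against the simple trend — see the exception note.
Note the exception: Cl has a higher electron affinity than F, contrary to the simple trend — F's small 2p subshell makes the incoming electron feel strong e⁻–e⁻ repulsion, so Cl actually releases more energy on gaining an electron.
For reference (kJ/mol): F 328, Cl 349, Ge 119, I 295.
So from lowest to highest: Ge < I < F < Cl.

Ge < I < F < Cl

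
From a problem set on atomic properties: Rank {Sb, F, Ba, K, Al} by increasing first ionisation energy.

K < Ba < Al < Sb < F

F is in period 2, group 17; Al is in period 3, group 13; K is in period 4, group 1; Sb is in period 5, group 15; Ba is in period 6, group 2.
First ionization energy rises across a period (greater Z_eff holds electrons more tightly) and falls down a group (valence electrons are farther from the nucleus).
Neither a single period nor a single group — weigh both effects.
Ba > K: the two effects oppose for this pair; the across-period effect wins (503 vs 419 kJ/mol).
Al > Ba: relative to Ba, both the across-period and down-group shifts push Al's first ionization energy up.
Sb > Al: period and group pull opposite ways; the across-period shift dominates (831 vs 578 kJ/mol).
F > Sb: relative to Sb, both the across-period and down-group shifts push F's first ionization energy up.
For reference (kJ/mol): F 1681, Al 578, K 419, Sb 831, Ba 503.
So from lowest to highest: K < Ba < Al < Sb < F.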